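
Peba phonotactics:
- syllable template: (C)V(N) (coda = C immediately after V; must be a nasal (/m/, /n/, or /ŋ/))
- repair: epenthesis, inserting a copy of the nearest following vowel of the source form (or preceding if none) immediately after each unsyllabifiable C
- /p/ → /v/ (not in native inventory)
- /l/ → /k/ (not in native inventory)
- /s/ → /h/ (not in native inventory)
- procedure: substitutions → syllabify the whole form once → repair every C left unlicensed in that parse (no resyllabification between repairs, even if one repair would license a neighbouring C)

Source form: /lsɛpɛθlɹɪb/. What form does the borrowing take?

Substitution: /l/ → /k/, /s/ → /h/, /p/ → /v/, giving /khɛvɛθkɹɪb/.
Under (C)V(N), the unsyllabifiable consonants are /k/, /θ/, /k/, /b/ (only a nasal (/m/, /n/, or /ŋ/) is licensed in coda position; onsets are limited to one consonant).
Epenthesis after each stranded consonant: /k/ → /kɛ/, /θ/ → /θɪ/, /k/ → /kɪ/, /b/ → /bɪ/.

kɛhɛvɛθɪkɪɹɪbɪ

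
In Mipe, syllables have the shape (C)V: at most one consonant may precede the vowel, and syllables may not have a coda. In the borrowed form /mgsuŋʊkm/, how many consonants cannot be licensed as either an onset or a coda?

4

The consonants /m/, /g/, /k/, /m/ cannot be parsed into a legal (C)V syllable (no codas are permitted; onsets are limited to one consonant).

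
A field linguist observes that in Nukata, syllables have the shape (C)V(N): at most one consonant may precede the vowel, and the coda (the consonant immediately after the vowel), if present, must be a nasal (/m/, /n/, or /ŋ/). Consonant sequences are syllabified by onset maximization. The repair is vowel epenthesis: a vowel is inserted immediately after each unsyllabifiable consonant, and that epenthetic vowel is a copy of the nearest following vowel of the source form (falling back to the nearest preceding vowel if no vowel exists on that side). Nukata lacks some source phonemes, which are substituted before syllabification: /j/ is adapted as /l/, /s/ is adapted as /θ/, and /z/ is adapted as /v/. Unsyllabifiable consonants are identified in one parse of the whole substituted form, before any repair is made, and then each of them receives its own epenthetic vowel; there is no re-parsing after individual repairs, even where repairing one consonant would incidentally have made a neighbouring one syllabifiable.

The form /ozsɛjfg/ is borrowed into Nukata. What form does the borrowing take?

Substitution: /z/ → /v/, /s/ → /θ/, /j/ → /l/, giving /ovθɛlfg/.
Syllabifying with onset maximization leaves /v/, /l/, /f/, /g/ stranded (only a nasal (/m/, /n/, or /ŋ/) is licensed in coda position; onsets are limited to one consonant).
Epenthesis after each stranded consonant: /v/ → /vɛ/, /l/ → /lɛ/, /f/ → /fɛ/, /g/ → /gɛ/.

ovɛθɛlɛfɛgɛ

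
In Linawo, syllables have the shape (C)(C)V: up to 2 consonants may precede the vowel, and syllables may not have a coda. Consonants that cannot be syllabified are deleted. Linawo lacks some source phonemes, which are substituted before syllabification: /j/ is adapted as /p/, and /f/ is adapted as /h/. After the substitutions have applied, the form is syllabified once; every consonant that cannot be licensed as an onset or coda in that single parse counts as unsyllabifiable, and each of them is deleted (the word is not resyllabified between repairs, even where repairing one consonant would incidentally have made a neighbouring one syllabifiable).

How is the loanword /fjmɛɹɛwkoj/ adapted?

pmɛɹɛwko

Substitution: /f/ → /h/, /j/ → /p/, giving /hpmɛɹɛwkop/.
Syllabifying with onset maximization leaves /h/, /p/ stranded (no codas are permitted; onsets may contain at most 2 consonants).
Deleting the stranded consonants removes /h/, /p/.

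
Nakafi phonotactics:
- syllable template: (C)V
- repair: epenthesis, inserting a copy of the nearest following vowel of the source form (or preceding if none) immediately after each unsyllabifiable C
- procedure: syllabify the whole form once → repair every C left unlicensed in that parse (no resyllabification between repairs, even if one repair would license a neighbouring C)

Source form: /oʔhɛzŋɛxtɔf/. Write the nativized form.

Syllabifying with onset maximization leaves /ʔ/, /z/, /x/, /f/ stranded (no codas are permitted; onsets are limited to one consonant).
Epenthesis after each stranded consonant: /ʔ/ → /ʔɛ/, /z/ → /zɛ/, /x/ → /xɔ/, /f/ → /fɔ/.

oʔɛhɛzɛŋɛxɔtɔfɔ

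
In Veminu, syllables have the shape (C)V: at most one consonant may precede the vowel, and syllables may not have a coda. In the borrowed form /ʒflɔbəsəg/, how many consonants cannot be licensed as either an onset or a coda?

Under (C)V, the unsyllabifiable consonants are /ʒ/, /f/, /g/ (no codas are permitted; onsets are limited to one consonant).

3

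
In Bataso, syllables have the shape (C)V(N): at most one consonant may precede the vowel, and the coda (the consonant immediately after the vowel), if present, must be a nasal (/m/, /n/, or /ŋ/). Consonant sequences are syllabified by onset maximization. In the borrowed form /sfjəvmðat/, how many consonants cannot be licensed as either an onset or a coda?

5

The consonants /s/, /f/, /v/, /m/, /t/ cannot be parsed into a legal (C)V(N) syllable (only a nasal (/m/, /n/, or /ŋ/) is licensed in coda position; onsets are limited to one consonant).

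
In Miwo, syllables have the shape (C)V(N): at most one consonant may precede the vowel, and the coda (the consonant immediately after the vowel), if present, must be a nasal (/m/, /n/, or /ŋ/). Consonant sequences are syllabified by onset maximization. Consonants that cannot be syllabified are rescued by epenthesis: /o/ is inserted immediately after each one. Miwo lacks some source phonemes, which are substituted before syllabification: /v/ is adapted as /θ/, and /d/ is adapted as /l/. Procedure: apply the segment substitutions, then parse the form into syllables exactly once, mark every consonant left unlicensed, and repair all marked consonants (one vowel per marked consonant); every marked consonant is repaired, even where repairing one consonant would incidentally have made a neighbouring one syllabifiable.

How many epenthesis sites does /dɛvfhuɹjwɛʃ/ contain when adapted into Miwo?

5

After substitution the input is /lɛθfhuɹjwɛʃ/.
The unsyllabifiable consonants are /θ/, /f/, /ɹ/, /j/, /ʃ/; each receives one epenthetic vowel.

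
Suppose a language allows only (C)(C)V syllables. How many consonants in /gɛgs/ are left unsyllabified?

2

Syllabifying with onset maximization leaves /g/, /s/ stranded (no codas are permitted; onsets may contain at most 2 consonants).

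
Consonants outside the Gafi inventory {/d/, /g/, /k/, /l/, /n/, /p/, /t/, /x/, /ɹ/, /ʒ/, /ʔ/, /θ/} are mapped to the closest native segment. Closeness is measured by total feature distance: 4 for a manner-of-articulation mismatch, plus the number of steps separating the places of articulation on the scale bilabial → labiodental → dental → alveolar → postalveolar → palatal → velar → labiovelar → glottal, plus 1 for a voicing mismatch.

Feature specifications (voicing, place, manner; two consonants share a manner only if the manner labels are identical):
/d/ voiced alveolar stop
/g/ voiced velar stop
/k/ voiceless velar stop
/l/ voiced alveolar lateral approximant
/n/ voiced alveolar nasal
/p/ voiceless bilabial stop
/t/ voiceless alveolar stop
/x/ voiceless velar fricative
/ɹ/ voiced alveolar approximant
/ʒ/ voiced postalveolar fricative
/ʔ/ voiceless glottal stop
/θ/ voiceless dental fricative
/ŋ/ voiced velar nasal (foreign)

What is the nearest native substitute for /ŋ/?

n

/n/ is closest: same manner (nasal), place distance 3 (velar→alveolar), same voicing; total 3. Next closest is /g/ at distance 4.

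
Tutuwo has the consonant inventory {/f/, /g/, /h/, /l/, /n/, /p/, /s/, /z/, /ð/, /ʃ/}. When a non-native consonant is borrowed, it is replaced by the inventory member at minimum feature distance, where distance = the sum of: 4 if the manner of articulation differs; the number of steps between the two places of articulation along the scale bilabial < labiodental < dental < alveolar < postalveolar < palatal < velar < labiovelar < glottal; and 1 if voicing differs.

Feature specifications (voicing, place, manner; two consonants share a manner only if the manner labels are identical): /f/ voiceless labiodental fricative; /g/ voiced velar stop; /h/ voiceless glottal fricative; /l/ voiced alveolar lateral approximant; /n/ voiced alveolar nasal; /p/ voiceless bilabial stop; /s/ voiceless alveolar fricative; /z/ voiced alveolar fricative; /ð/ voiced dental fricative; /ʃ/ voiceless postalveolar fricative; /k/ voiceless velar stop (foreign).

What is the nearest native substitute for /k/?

/g/ is closest: same manner (stop), place distance 0 (velar→velar), voicing differs (+1); total 1. Next closest is /h/ at distance 6.

g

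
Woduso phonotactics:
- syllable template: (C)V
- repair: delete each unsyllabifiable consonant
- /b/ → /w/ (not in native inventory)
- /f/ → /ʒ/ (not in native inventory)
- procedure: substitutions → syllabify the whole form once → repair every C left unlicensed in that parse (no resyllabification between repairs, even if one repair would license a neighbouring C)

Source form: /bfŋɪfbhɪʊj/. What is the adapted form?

ŋɪhɪʊ

Substitution: /b/ → /w/, /f/ → /ʒ/, giving /wʒŋɪʒwhɪʊj/.
Syllabifying with onset maximization leaves /w/, /ʒ/, /ʒ/, /w/, /j/ stranded (no codas are permitted; onsets are limited to one consonant).
Deleting the stranded consonants removes /w/, /ʒ/, /ʒ/, /w/, /j/.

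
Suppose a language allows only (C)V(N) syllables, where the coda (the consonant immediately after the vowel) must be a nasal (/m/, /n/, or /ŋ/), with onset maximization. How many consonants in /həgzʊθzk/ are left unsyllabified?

Under (C)V(N), the unsyllabifiable consonants are /g/, /θ/, /z/, /k/ (only a nasal (/m/, /n/, or /ŋ/) is licensed in coda position; onsets are limited to one consonant).

4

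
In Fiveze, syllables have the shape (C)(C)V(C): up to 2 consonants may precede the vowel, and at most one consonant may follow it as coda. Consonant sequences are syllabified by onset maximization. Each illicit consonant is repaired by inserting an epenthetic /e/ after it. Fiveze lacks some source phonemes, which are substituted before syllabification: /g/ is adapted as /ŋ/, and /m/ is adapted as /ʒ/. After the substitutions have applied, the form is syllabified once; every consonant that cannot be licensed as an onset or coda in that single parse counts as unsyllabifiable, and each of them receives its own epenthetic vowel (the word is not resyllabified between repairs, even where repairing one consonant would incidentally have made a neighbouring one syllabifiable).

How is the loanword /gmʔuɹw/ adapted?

ŋeʒʔuɹwe

Substitution: /g/ → /ŋ/, /m/ → /ʒ/, giving /ŋʒʔuɹw/.
Syllabifying with onset maximization leaves /ŋ/, /w/ stranded (at most one coda consonant is licensed; onsets may contain at most 2 consonants).
Epenthesis after each stranded consonant: /ŋ/ → /ŋe/, /w/ → /we/.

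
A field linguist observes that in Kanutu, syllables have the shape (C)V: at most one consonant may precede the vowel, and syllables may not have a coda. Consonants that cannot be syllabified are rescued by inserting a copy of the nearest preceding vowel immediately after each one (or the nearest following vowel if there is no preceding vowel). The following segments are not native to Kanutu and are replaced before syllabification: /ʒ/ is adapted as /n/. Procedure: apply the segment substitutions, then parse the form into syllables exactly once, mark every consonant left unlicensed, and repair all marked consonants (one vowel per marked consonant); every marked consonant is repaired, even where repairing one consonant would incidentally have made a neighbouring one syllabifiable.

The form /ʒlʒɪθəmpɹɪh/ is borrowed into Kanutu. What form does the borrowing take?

nɪlɪnɪθəməpəɹɪhɪ

Substitution: /ʒ/ → /n/, giving /nlnɪθəmpɹɪh/.
Syllabifying with onset maximization leaves /n/, /l/, /m/, /p/, /h/ stranded (no codas are permitted; onsets are limited to one consonant).
Inserting the epenthetic vowel yields /n/ → /nɪ/, /l/ → /lɪ/, /m/ → /mə/, /p/ → /pə/, /h/ → /hɪ/.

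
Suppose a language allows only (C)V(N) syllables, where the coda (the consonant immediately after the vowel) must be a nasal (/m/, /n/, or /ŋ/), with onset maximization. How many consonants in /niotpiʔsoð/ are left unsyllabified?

Syllabifying with onset maximization leaves /t/, /ʔ/, /ð/ stranded (only a nasal (/m/, /n/, or /ŋ/) is licensed in coda position; onsets are limited to one consonant).

3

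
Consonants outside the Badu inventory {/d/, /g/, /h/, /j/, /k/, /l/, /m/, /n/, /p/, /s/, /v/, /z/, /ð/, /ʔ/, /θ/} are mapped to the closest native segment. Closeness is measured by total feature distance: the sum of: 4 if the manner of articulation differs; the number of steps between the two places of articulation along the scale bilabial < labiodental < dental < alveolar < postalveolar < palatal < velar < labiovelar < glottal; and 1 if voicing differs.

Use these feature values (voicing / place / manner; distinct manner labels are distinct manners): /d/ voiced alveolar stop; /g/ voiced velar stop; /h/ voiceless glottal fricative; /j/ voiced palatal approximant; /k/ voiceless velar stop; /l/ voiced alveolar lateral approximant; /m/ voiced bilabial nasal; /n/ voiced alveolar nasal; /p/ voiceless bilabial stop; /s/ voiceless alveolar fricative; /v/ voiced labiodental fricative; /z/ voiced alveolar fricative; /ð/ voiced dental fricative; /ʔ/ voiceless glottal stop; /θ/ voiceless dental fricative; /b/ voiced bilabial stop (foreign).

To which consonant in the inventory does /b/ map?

p

/p/ is closest: same manner (stop), place distance 0 (bilabial→bilabial), voicing differs (+1); total 1. Next closest is /d/ at distance 3.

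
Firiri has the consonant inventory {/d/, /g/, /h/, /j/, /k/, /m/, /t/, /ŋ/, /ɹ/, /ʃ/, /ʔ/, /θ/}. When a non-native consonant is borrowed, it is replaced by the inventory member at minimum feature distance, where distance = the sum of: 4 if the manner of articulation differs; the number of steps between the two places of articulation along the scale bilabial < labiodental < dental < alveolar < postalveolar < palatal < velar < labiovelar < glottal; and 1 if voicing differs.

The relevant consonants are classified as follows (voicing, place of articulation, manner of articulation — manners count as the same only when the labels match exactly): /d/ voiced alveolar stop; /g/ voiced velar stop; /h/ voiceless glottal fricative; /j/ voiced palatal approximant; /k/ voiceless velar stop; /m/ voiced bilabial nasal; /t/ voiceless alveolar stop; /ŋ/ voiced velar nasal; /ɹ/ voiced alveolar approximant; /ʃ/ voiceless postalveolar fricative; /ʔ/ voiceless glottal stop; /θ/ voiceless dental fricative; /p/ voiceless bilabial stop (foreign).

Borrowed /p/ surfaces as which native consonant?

/t/ is closest: same manner (stop), place distance 3 (bilabial→alveolar), same voicing; total 3. Next closest is /d/ at distance 4.

t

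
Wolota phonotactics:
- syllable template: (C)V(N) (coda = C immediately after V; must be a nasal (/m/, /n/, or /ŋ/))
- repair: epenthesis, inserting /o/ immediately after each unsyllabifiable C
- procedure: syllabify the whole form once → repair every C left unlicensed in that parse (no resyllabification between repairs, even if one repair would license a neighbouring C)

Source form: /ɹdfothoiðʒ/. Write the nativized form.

Under (C)V(N), the unsyllabifiable consonants are /ɹ/, /d/, /t/, /ð/, /ʒ/ (only a nasal (/m/, /n/, or /ŋ/) is licensed in coda position; onsets are limited to one consonant).
Inserting the epenthetic vowel yields /ɹ/ → /ɹo/, /d/ → /do/, /t/ → /to/, /ð/ → /ðo/, /ʒ/ → /ʒo/.

ɹodofotohoiðoʒo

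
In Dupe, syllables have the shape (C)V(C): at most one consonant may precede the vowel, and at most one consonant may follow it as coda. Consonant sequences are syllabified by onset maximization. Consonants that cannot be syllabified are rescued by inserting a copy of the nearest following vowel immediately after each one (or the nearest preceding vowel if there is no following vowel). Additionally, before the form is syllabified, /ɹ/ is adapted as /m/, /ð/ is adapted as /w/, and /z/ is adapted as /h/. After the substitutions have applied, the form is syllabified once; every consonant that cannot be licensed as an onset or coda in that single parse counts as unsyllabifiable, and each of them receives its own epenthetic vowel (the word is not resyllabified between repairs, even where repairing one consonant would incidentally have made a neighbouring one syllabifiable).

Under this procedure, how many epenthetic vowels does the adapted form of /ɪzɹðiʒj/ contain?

2

After substitution the input is /ɪhmwiʒj/.
The unsyllabifiable consonants are /m/, /j/; each receives one epenthetic vowel.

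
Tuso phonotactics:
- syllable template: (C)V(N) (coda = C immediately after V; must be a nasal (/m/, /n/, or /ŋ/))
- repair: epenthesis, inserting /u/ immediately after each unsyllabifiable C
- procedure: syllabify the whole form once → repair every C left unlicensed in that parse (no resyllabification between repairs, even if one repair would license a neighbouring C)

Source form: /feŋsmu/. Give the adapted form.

Under (C)V(N), the unsyllabifiable consonants are /s/ (only a nasal (/m/, /n/, or /ŋ/) is licensed in coda position; onsets are limited to one consonant).
Inserting the epenthetic vowel yields /s/ → /su/.

feŋsumu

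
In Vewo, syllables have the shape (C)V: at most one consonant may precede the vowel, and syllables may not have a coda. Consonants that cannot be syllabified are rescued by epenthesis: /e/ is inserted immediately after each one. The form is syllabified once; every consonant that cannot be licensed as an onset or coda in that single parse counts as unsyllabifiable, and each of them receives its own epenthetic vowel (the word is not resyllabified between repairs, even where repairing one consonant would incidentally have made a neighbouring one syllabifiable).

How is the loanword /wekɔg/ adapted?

wekɔge

The consonants /g/ cannot be parsed into a legal (C)V syllable (no codas are permitted; onsets are limited to one consonant).
Inserting the epenthetic vowel yields /g/ → /ge/.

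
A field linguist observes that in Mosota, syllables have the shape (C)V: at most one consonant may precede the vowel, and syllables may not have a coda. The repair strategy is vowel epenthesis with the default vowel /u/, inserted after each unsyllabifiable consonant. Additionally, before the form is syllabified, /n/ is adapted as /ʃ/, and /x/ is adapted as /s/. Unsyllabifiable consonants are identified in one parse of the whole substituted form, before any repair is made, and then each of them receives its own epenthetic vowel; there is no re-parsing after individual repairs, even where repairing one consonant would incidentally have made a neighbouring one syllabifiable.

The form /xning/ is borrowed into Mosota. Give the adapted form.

Substitution: /x/ → /s/, /n/ → /ʃ/, giving /sʃiʃg/.
The consonants /s/, /ʃ/, /g/ cannot be parsed into a legal (C)V syllable (no codas are permitted; onsets are limited to one consonant).
Each unlicensed consonant becomes the onset of a new syllable: /s/ → /su/, /ʃ/ → /ʃu/, /g/ → /gu/.

suʃiʃugu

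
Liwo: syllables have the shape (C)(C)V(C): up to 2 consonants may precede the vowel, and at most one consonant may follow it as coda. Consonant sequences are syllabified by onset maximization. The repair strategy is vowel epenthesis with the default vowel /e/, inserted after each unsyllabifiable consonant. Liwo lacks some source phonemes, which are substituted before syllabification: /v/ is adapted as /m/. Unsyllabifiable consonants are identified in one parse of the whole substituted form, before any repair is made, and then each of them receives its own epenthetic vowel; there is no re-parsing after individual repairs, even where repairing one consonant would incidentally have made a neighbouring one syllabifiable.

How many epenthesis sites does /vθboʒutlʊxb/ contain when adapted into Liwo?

After substitution the input is /mθboʒutlʊxb/.
The unsyllabifiable consonants are /m/, /b/; each receives one epenthetic vowel.

2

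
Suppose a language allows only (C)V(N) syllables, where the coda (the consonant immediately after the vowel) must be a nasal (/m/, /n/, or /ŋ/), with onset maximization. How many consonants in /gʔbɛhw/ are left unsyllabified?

Syllabifying with onset maximization leaves /g/, /ʔ/, /h/, /w/ stranded (only a nasal (/m/, /n/, or /ŋ/) is licensed in coda position; onsets are limited to one consonant).

4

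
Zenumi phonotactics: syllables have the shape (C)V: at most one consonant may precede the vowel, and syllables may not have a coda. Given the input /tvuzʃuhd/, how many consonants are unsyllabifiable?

4

Syllabifying with onset maximization leaves /t/, /z/, /h/, /d/ stranded (no codas are permitted; onsets are limited to one consonant).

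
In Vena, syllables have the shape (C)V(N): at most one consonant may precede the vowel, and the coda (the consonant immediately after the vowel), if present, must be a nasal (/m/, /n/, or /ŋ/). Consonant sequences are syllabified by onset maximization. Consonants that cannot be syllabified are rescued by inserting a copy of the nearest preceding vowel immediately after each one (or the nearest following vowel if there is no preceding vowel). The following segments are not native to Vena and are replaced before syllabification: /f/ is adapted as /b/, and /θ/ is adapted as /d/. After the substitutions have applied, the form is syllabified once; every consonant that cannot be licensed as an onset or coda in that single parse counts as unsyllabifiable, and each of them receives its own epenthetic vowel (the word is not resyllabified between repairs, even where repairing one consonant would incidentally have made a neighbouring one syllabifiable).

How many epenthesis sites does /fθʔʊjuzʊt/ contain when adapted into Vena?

3

After substitution the input is /bdʔʊjuzʊt/.
The unsyllabifiable consonants are /b/, /d/, /t/; each receives one epenthetic vowel.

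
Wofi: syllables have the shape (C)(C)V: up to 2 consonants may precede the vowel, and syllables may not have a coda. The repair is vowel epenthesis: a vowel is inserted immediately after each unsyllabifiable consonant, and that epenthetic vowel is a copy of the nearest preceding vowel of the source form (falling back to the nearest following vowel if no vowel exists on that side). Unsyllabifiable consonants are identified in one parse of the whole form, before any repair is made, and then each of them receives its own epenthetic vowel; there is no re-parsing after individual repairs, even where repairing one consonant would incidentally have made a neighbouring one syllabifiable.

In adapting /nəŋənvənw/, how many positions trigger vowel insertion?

2

The unsyllabifiable consonants are /n/, /w/; each receives one epenthetic vowel.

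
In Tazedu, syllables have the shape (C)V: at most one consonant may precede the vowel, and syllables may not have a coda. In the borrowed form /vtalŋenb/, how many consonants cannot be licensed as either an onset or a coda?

4

Under (C)V, the unsyllabifiable consonants are /v/, /l/, /n/, /b/ (no codas are permitted; onsets are limited to one consonant).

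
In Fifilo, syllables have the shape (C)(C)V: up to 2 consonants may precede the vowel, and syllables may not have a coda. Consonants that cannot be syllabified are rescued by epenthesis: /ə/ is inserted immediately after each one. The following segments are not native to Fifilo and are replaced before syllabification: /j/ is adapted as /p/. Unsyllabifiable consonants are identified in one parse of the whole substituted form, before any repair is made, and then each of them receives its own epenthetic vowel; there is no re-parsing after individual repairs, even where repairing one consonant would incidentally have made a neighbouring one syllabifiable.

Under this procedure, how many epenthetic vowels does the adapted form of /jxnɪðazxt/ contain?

After substitution the input is /pxnɪðazxt/.
The unsyllabifiable consonants are /p/, /z/, /x/, /t/; each receives one epenthetic vowel.

4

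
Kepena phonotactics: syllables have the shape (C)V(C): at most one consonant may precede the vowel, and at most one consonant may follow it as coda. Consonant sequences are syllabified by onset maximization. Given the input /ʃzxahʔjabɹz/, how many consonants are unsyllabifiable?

5

The consonants /ʃ/, /z/, /ʔ/, /ɹ/, /z/ cannot be parsed into a legal (C)V(C) syllable (at most one coda consonant is licensed; onsets are limited to one consonant).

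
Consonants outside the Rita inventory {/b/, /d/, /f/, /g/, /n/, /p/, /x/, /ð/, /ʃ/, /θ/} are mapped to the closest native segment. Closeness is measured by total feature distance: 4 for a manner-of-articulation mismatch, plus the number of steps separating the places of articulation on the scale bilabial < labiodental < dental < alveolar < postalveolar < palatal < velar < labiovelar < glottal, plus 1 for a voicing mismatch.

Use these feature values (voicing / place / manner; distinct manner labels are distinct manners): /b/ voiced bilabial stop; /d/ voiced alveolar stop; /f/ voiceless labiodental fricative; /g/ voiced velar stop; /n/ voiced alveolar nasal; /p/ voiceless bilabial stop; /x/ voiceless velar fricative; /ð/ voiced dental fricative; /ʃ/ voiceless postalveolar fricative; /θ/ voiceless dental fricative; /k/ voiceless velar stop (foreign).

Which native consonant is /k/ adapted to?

g

/g/ is closest: same manner (stop), place distance 0 (velar→velar), voicing differs (+1); total 1. Next closest is /d/ at distance 4.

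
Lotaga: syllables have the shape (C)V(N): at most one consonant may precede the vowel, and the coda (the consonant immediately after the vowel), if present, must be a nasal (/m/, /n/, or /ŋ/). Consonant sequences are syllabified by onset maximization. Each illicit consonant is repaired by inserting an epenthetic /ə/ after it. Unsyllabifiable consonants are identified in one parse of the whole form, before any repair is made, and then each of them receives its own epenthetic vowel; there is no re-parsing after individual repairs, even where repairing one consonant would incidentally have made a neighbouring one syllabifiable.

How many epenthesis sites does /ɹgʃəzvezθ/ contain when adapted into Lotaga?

5

The unsyllabifiable consonants are /ɹ/, /g/, /z/, /z/, /θ/; each receives one epenthetic vowel.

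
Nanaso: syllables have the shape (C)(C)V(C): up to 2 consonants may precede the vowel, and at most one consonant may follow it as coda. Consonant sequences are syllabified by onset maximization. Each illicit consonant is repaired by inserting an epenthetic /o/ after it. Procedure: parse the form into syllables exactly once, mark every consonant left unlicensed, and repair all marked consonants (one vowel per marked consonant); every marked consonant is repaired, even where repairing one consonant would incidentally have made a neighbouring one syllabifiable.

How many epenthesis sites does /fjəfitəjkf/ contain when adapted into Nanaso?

The unsyllabifiable consonants are /k/, /f/; each receives one epenthetic vowel.

2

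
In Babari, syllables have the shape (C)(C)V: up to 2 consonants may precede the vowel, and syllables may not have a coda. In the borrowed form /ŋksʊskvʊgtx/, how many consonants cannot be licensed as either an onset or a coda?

5

The consonants /ŋ/, /s/, /g/, /t/, /x/ cannot be parsed into a legal (C)(C)V syllable (no codas are permitted; onsets may contain at most 2 consonants).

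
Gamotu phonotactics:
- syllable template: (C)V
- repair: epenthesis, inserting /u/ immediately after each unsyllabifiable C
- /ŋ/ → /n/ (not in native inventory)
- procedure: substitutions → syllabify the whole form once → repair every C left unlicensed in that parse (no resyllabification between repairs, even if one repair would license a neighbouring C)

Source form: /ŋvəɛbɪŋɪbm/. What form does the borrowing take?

nuvəɛbɪnɪbumu

Substitution: /ŋ/ → /n/, giving /nvəɛbɪnɪbm/.
Syllabifying with onset maximization leaves /n/, /b/, /m/ stranded (no codas are permitted; onsets are limited to one consonant).
Each unlicensed consonant becomes the onset of a new syllable: /n/ → /nu/, /b/ → /bu/, /m/ → /mu/.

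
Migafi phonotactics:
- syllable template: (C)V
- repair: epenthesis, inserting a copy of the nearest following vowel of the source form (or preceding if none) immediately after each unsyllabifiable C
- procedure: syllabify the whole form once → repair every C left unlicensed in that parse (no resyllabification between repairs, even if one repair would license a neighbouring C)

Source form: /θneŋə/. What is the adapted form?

θeneŋə

Under (C)V, the unsyllabifiable consonants are /θ/ (no codas are permitted; onsets are limited to one consonant).
Each unlicensed consonant becomes the onset of a new syllable: /θ/ → /θe/.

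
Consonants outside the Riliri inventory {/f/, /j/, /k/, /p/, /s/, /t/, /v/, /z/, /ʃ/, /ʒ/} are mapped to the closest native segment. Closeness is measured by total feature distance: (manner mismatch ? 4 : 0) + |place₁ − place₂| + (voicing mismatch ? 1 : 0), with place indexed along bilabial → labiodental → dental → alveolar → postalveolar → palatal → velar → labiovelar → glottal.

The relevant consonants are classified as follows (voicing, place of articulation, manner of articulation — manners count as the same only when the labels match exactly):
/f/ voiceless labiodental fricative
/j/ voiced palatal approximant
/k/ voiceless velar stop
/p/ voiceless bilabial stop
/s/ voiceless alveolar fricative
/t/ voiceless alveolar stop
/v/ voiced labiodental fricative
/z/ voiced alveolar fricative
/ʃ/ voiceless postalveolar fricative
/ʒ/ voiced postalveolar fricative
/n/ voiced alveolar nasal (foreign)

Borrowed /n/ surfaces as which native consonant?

/z/ is closest: manner differs (nasal→fricative, +4), place distance 0 (alveolar→alveolar), same voicing; total 4. Next closest is /s/ at distance 5.

z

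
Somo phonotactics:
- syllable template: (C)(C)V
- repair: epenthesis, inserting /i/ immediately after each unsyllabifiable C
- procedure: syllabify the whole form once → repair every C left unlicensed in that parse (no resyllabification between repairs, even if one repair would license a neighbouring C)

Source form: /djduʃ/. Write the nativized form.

dijduʃi

Syllabifying with onset maximization leaves /d/, /ʃ/ stranded (no codas are permitted; onsets may contain at most 2 consonants).
Each unlicensed consonant becomes the onset of a new syllable: /d/ → /di/, /ʃ/ → /ʃi/.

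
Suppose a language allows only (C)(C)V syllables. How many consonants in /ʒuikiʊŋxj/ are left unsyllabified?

3

Under (C)(C)V, the unsyllabifiable consonants are /ŋ/, /x/, /j/ (no codas are permitted; onsets may contain at most 2 consonants).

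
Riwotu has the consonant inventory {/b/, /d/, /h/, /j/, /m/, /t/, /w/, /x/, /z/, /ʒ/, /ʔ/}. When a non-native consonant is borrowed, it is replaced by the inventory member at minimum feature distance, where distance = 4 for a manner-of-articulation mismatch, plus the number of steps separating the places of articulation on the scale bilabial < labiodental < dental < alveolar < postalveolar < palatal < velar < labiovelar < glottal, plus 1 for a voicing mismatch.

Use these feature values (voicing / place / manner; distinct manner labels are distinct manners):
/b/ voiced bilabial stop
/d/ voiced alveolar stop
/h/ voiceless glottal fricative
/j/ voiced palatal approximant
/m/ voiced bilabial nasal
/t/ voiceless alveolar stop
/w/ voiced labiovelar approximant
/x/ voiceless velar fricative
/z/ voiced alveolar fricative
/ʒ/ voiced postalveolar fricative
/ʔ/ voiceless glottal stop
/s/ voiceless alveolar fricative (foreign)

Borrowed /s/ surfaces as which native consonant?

z

/z/ is closest: same manner (fricative), place distance 0 (alveolar→alveolar), voicing differs (+1); total 1. Next closest is /ʒ/ at distance 2.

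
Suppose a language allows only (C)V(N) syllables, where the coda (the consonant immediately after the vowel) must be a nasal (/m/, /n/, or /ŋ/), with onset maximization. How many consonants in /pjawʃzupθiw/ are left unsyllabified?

Syllabifying with onset maximization leaves /p/, /w/, /ʃ/, /p/, /w/ stranded (only a nasal (/m/, /n/, or /ŋ/) is licensed in coda position; onsets are limited to one consonant).

5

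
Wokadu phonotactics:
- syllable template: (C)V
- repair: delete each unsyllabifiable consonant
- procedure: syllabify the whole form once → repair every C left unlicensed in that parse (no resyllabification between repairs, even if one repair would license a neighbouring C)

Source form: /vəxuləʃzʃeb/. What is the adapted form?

The consonants /ʃ/, /z/, /b/ cannot be parsed into a legal (C)V syllable (no codas are permitted; onsets are limited to one consonant).
Deleting the stranded consonants removes /ʃ/, /z/, /b/.

vəxuləʃe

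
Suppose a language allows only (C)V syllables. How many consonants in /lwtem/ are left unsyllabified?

3

Under (C)V, the unsyllabifiable consonants are /l/, /w/, /m/ (no codas are permitted; onsets are limited to one consonant).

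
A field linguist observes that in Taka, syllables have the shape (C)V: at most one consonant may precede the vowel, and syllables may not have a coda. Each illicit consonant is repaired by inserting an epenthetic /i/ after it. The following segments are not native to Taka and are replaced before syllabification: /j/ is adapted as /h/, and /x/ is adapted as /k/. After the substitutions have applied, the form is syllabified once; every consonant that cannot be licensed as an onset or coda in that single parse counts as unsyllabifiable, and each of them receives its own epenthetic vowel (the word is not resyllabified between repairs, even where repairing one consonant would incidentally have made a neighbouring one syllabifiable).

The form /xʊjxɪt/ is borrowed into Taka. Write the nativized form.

Substitution: /x/ → /k/, /j/ → /h/, giving /kʊhkɪt/.
Under (C)V, the unsyllabifiable consonants are /h/, /t/ (no codas are permitted; onsets are limited to one consonant).
Inserting the epenthetic vowel yields /h/ → /hi/, /t/ → /ti/.

kʊhikɪti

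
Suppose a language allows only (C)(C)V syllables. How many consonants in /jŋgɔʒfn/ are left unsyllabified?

Syllabifying with onset maximization leaves /j/, /ʒ/, /f/, /n/ stranded (no codas are permitted; onsets may contain at most 2 consonants).

4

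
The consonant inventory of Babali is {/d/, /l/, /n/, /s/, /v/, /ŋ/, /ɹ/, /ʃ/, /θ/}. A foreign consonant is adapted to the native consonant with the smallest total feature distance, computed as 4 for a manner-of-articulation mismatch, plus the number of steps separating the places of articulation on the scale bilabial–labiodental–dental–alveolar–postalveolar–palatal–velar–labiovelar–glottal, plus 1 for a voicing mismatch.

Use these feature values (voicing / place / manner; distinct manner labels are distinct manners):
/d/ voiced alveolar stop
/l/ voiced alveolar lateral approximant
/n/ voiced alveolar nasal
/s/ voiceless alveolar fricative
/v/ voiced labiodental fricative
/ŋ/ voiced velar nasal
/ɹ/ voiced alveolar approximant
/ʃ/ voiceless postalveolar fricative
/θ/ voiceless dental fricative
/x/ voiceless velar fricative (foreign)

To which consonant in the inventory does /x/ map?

ʃ

/ʃ/ is closest: same manner (fricative), place distance 2 (velar→postalveolar), same voicing; total 2. Next closest is /s/ at distance 3.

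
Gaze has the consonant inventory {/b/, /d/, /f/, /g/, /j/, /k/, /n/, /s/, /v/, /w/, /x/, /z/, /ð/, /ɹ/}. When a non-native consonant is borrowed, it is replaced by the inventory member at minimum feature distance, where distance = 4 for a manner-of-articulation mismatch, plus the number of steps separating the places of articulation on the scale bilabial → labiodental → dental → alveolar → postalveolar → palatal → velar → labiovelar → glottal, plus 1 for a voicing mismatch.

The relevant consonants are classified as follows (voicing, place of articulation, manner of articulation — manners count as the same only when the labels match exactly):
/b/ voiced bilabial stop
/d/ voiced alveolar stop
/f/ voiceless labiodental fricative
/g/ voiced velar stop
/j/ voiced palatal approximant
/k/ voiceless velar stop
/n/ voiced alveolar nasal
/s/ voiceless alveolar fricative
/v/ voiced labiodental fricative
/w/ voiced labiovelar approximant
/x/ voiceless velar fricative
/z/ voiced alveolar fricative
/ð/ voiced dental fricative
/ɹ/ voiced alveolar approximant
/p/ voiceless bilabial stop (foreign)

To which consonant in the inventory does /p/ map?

b

/b/ is closest: same manner (stop), place distance 0 (bilabial→bilabial), voicing differs (+1); total 1. Next closest is /d/ at distance 4.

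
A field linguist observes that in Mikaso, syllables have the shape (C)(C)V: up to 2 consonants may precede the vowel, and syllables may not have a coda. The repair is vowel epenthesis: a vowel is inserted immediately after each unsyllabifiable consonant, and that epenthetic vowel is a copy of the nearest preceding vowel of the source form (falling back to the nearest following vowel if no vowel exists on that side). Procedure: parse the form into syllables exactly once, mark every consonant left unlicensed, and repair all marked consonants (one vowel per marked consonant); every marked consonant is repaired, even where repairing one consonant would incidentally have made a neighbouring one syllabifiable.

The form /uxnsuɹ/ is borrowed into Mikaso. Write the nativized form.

uxunsuɹu

Under (C)(C)V, the unsyllabifiable consonants are /x/, /ɹ/ (no codas are permitted; onsets may contain at most 2 consonants).
Epenthesis after each stranded consonant: /x/ → /xu/, /ɹ/ → /ɹu/.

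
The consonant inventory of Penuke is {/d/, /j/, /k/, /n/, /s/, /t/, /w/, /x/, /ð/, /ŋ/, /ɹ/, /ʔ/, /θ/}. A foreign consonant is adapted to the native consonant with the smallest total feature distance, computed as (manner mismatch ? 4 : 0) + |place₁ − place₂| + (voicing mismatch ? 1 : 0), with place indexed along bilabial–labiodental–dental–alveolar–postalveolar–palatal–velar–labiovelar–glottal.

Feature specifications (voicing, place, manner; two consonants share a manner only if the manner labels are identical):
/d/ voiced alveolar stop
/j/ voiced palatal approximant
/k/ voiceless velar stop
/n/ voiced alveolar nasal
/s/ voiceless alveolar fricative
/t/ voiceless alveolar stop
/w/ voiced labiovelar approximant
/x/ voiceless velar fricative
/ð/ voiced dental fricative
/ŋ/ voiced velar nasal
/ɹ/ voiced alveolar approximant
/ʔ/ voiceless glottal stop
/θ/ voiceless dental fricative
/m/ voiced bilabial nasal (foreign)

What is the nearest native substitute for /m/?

/n/ is closest: same manner (nasal), place distance 3 (bilabial→alveolar), same voicing; total 3. Next closest is /ð/ at distance 6.

n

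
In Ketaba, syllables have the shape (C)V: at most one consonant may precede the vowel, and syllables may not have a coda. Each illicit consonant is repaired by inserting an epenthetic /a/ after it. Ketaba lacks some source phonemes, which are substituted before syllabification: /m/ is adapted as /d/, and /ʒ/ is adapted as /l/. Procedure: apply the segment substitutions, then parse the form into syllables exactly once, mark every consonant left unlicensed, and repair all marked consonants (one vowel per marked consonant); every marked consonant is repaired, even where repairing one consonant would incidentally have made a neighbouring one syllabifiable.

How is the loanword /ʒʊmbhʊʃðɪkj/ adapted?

lʊdabahʊʃaðɪkaja

Substitution: /ʒ/ → /l/, /m/ → /d/, giving /lʊdbhʊʃðɪkj/.
The consonants /d/, /b/, /ʃ/, /k/, /j/ cannot be parsed into a legal (C)V syllable (no codas are permitted; onsets are limited to one consonant).
Epenthesis after each stranded consonant: /d/ → /da/, /b/ → /ba/, /ʃ/ → /ʃa/, /k/ → /ka/, /j/ → /ja/.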